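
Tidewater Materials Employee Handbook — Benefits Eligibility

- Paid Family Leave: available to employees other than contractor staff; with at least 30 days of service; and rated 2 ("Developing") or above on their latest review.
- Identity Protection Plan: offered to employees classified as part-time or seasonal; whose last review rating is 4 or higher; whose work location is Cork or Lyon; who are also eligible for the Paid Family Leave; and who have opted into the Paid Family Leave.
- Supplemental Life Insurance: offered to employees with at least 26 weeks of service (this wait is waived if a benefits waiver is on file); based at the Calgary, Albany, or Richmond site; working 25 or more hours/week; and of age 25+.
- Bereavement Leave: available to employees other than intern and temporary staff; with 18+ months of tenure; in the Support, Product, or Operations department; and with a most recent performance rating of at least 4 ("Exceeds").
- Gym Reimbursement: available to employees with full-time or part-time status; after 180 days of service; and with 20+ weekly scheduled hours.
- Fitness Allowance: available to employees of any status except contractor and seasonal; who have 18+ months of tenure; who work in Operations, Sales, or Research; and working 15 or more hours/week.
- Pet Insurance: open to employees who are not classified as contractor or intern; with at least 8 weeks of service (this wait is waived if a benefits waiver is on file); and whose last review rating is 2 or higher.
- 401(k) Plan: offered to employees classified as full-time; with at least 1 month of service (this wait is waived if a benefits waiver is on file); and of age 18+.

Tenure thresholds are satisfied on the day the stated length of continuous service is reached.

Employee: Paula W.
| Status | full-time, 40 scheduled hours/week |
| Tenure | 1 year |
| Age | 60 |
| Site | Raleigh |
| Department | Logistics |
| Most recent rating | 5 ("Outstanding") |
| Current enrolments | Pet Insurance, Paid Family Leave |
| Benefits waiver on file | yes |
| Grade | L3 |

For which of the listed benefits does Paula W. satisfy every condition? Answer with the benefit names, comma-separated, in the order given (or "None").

Paid Family Leave — status full-time ✓ (not excluded); service 1 year ≥ 30 days ✓; rating 5 ≥ 2 ✓ → eligible.
Identity Protection Plan — status full-time ✗ (requires part-time or seasonal) → not eligible.
Supplemental Life Insurance — benefits waiver on file ✓; site Raleigh ✗ (not Calgary, Albany, or Richmond) → not eligible.
Bereavement Leave — status full-time ✓ (not excluded); service 1 year < 18 months (≈540 days) ✗ → not eligible.
Gym Reimbursement — status full-time ✓; service 1 year ≥ 180 days ✓; 40 hrs/wk ≥ 20 ✓ → eligible.
Fitness Allowance — status full-time ✓ (not excluded); service 1 year < 18 months (≈540 days) ✗ → not eligible.
Pet Insurance — status full-time ✓ (not excluded); benefits waiver on file ✓; rating 5 ≥ 2 ✓ → eligible.
401(k) Plan — status full-time ✓; benefits waiver on file ✓; age 60 ≥ 18 ✓ → eligible.

Paid Family Leave, Gym Reimbursement, Pet Insurance, 401(k) Plan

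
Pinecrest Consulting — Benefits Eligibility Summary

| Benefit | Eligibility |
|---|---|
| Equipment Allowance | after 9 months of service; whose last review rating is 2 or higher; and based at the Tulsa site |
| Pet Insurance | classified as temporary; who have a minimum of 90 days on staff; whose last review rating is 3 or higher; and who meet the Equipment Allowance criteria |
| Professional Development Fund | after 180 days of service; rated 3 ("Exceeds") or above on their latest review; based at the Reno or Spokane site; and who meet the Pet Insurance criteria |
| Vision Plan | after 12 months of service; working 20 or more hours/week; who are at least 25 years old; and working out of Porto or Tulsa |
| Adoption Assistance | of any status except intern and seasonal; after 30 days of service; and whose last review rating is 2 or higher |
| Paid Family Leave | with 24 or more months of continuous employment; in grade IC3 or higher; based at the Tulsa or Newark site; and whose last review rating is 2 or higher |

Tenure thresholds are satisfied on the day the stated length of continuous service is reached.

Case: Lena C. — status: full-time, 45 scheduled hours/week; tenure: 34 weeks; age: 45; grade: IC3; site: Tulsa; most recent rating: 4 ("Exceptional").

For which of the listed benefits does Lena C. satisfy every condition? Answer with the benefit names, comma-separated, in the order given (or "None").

Adoption Assistance

Equipment Allowance — service 34 weeks < 9 months (≈270 days) ✗ → not eligible.
Pet Insurance — status full-time ✗ (requires temporary) → not eligible.
Professional Development Fund — service 34 weeks ≥ 180 days ✓; rating 4 ≥ 3 ✓; site Tulsa ✗ (not Reno or Spokane) → not eligible.
Vision Plan — service 34 weeks < 12 months (≈360 days) ✗ → not eligible.
Adoption Assistance — status full-time ✓ (not excluded); service 34 weeks ≥ 30 days ✓; rating 4 ≥ 2 ✓ → eligible.
Paid Family Leave — service 34 weeks < 24 months (≈720 days) ✗ → not eligible.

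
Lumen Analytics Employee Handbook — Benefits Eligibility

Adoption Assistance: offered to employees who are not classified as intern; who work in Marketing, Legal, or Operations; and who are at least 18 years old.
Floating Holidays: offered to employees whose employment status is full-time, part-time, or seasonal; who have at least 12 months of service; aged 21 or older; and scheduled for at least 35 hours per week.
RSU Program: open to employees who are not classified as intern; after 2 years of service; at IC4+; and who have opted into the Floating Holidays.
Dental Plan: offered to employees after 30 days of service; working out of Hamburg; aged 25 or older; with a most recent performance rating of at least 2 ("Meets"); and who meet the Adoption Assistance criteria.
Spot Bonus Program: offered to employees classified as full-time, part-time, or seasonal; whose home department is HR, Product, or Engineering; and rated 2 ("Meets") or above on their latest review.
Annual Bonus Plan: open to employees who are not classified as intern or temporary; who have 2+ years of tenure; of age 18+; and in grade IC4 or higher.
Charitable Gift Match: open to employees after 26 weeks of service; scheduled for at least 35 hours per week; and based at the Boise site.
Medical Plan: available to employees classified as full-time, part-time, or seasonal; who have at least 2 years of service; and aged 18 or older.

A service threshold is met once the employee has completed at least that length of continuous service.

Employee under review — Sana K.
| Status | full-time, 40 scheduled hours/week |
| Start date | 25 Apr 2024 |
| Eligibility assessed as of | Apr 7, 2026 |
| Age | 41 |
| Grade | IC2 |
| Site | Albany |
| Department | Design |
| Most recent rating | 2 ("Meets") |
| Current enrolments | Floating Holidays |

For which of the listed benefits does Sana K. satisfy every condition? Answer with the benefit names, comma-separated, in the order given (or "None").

Service from 25 Apr 2024 to Apr 7, 2026: 712 days.
Adoption Assistance — status full-time ✓ (not excluded); dept Design ✗ → not eligible.
Floating Holidays — status full-time ✓; service 712 days ≥ 12 months (≈360 days) ✓; age 41 ≥ 21 ✓; 40 hrs/wk ≥ 35 ✓ → eligible.
RSU Program — status full-time ✓ (not excluded); service 712 days < 2 years (≈730 days) ✗ → not eligible.
Dental Plan — service 712 days ≥ 30 days ✓; site Albany ✗ (not Hamburg) → not eligible.
Spot Bonus Program — status full-time ✓; dept Design ✗ → not eligible.
Annual Bonus Plan — status full-time ✓ (not excluded); service 712 days < 2 years (≈730 days) ✗ → not eligible.
Charitable Gift Match — service 712 days ≥ 26 weeks (≈182 days) ✓; 40 hrs/wk ≥ 35 ✓; site Albany ✗ (not Boise) → not eligible.
Medical Plan — status full-time ✓; service 712 days < 2 years (≈730 days) ✗ → not eligible.

Floating Holidays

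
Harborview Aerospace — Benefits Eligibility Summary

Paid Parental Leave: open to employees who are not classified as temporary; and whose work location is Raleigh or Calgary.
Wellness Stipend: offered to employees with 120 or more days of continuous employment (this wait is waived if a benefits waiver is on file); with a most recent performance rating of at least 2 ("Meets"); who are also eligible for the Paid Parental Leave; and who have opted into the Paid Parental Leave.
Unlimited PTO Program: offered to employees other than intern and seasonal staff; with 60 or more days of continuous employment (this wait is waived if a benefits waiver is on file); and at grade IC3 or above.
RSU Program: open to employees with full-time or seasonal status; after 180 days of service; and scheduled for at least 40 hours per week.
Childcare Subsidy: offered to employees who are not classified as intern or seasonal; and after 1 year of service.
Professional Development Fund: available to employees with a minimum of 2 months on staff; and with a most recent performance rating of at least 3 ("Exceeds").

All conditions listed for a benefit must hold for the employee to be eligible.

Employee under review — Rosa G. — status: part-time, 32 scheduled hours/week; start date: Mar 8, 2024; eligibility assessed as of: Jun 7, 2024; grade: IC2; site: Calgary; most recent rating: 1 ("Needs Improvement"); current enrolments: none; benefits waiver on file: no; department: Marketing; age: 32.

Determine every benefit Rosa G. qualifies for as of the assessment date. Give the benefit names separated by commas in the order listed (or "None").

Service from Mar 8, 2024 to Jun 7, 2024: 91 days.
Paid Parental Leave — status part-time ✓ (not excluded); site Calgary ✓ → eligible.
Wellness Stipend — no waiver, service 91 days < 120 days ✗ → not eligible.
Unlimited PTO Program — status part-time ✓ (not excluded); no waiver, service 91 days ≥ 60 days ✓; grade IC2 < IC3 ✗ → not eligible.
RSU Program — status part-time ✗ (requires full-time or seasonal) → not eligible.
Childcare Subsidy — status part-time ✓ (not excluded); service 91 days < 1 year (≈365 days) ✗ → not eligible.
Professional Development Fund — service 91 days ≥ 2 months (≈60 days) ✓; rating 1 < 3 ✗ → not eligible.

Paid Parental Leave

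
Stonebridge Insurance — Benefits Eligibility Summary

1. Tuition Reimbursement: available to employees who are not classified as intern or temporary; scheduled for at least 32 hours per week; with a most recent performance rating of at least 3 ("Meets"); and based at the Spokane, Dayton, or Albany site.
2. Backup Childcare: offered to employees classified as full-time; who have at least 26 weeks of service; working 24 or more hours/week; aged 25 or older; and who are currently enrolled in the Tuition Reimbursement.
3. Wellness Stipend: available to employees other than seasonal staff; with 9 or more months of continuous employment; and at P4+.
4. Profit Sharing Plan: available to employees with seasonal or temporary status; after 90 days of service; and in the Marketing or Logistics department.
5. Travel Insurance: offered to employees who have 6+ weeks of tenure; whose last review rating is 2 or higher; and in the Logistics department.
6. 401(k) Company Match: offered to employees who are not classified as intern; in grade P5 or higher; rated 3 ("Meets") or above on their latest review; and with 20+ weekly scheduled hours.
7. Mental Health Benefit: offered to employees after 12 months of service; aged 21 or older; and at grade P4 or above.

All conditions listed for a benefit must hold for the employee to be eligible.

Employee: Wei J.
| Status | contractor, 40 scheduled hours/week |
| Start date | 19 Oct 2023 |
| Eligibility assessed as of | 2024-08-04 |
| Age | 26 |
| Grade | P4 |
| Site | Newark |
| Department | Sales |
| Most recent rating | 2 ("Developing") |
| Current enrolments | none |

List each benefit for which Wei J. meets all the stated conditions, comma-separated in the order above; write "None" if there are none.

Wellness Stipend

Service from 19 Oct 2023 to 2024-08-04: 290 days.
Tuition Reimbursement — status contractor ✓ (not excluded); 40 hrs/wk ≥ 32 ✓; rating 2 < 3 ✗ → not eligible.
Backup Childcare — status contractor ✗ (requires full-time) → not eligible.
Wellness Stipend — status contractor ✓ (not excluded); service 290 days ≥ 9 months (≈270 days) ✓; grade P4 ≥ P4 ✓ → eligible.
Profit Sharing Plan — status contractor ✗ (requires seasonal or temporary) → not eligible.
Travel Insurance — service 290 days ≥ 6 weeks (≈42 days) ✓; rating 2 ≥ 2 ✓; dept Sales ✗ → not eligible.
401(k) Company Match — status contractor ✓ (not excluded); grade P4 < P5 ✗ → not eligible.
Mental Health Benefit — service 290 days < 12 months (≈360 days) ✗ → not eligible.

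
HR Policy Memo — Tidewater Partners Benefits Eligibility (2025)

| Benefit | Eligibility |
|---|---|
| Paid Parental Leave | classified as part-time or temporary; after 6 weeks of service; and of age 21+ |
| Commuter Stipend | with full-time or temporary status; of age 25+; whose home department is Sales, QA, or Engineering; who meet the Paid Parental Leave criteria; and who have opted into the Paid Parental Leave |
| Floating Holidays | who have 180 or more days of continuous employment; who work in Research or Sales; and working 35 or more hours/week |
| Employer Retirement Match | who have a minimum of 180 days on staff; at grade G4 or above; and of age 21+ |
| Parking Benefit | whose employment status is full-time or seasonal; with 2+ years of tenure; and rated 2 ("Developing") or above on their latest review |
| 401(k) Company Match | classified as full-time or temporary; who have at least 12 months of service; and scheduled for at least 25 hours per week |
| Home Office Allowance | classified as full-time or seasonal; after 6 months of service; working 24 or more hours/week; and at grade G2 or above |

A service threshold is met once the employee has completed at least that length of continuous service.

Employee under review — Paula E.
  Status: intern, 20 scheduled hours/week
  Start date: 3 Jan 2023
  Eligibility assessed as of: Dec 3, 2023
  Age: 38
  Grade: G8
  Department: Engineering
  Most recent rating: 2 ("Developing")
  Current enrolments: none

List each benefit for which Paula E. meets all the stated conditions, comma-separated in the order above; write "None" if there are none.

Service from 3 Jan 2023 to Dec 3, 2023: 334 days.
Paid Parental Leave — status intern ✗ (requires part-time or temporary) → not eligible.
Commuter Stipend — status intern ✗ (requires full-time or temporary) → not eligible.
Floating Holidays — service 334 days ≥ 180 days ✓; dept Engineering ✗ → not eligible.
Employer Retirement Match — service 334 days ≥ 180 days ✓; grade G8 ≥ G4 ✓; age 38 ≥ 21 ✓ → eligible.
Parking Benefit — status intern ✗ (requires full-time or seasonal) → not eligible.
401(k) Company Match — status intern ✗ (requires full-time or temporary) → not eligible.
Home Office Allowance — status intern ✗ (requires full-time or seasonal) → not eligible.

Employer Retirement Match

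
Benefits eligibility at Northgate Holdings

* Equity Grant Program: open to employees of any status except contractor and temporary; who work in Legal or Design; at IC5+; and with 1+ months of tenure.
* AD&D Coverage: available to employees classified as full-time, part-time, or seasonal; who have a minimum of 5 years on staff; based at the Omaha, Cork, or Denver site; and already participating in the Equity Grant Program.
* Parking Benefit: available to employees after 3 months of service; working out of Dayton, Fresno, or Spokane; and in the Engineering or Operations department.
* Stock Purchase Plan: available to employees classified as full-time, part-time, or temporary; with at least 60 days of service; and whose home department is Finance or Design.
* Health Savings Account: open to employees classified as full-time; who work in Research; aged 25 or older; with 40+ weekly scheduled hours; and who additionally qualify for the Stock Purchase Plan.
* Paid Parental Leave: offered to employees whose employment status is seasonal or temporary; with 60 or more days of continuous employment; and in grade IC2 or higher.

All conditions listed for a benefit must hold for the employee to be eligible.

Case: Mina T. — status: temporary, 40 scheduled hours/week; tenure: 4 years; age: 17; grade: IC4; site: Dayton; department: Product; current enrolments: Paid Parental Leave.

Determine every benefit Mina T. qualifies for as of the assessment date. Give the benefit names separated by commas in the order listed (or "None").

Equity Grant Program — status temporary ✗ (excluded) → not eligible.
AD&D Coverage — status temporary ✗ (requires full-time, part-time, or seasonal) → not eligible.
Parking Benefit — service 4 years ≥ 3 months (≈90 days) ✓; site Dayton ✓; dept Product ✗ → not eligible.
Stock Purchase Plan — status temporary ✓; service 4 years ≥ 60 days ✓; dept Product ✗ → not eligible.
Health Savings Account — status temporary ✗ (requires full-time) → not eligible.
Paid Parental Leave — status temporary ✓; service 4 years ≥ 60 days ✓; grade IC4 ≥ IC2 ✓ → eligible.

Paid Parental Leave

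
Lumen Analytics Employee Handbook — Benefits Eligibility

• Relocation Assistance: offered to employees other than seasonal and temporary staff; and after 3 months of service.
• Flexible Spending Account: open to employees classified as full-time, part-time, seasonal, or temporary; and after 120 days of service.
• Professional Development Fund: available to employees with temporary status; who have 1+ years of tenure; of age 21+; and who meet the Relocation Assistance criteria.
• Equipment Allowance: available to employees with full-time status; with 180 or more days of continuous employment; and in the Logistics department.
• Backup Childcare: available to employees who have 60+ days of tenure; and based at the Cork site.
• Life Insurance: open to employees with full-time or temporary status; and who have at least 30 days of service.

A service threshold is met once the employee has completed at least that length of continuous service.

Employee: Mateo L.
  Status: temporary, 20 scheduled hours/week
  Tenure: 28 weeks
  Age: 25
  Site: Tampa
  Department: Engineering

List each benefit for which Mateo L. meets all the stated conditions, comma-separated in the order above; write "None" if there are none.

Relocation Assistance — status temporary ✗ (excluded) → not eligible.
Flexible Spending Account — status temporary ✓; service 28 weeks ≥ 120 days ✓ → eligible.
Professional Development Fund — status temporary ✓; service 28 weeks < 1 year (≈365 days) ✗ → not eligible.
Equipment Allowance — status temporary ✗ (requires full-time) → not eligible.
Backup Childcare — service 28 weeks ≥ 60 days ✓; site Tampa ✗ (not Cork) → not eligible.
Life Insurance — status temporary ✓; service 28 weeks ≥ 30 days ✓ → eligible.

Flexible Spending Account, Life Insurance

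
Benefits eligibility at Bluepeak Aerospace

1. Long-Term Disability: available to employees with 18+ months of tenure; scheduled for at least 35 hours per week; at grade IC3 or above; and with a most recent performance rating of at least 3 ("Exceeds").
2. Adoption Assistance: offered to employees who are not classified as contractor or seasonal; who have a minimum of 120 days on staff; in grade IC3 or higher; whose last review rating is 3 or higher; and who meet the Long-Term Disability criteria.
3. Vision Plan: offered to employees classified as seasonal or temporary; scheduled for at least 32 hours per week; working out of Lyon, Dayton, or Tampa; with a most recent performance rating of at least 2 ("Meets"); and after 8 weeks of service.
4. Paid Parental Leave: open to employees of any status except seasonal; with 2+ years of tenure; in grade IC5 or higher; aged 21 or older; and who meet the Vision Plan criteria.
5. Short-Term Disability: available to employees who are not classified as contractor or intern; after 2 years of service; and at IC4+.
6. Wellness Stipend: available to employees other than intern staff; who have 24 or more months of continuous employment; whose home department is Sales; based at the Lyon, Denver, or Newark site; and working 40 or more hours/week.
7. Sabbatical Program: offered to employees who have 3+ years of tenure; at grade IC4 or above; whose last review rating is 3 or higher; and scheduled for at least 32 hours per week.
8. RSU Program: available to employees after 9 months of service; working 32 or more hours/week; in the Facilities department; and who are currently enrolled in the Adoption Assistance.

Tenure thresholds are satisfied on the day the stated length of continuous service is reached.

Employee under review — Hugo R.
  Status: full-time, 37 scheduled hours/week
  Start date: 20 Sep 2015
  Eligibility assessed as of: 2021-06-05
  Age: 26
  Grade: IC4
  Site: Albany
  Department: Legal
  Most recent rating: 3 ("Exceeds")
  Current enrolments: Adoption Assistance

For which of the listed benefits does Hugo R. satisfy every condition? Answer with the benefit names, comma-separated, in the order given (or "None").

Long-Term Disability, Adoption Assistance, Short-Term Disability, Sabbatical Program

Service from 20 Sep 2015 to 2021-06-05: 2085 days.
Long-Term Disability — service 2085 days ≥ 18 months (≈540 days) ✓; 37 hrs/wk ≥ 35 ✓; grade IC4 ≥ IC3 ✓; rating 3 ≥ 3 ✓ → eligible.
Adoption Assistance — status full-time ✓ (not excluded); service 2085 days ≥ 120 days ✓; grade IC4 ≥ IC3 ✓; rating 3 ≥ 3 ✓; eligible for Long-Term Disability ✓ → eligible.
Vision Plan — status full-time ✗ (requires seasonal or temporary) → not eligible.
Paid Parental Leave — status full-time ✓ (not excluded); service 2085 days ≥ 2 years (≈730 days) ✓; grade IC4 < IC5 ✗ → not eligible.
Short-Term Disability — status full-time ✓ (not excluded); service 2085 days ≥ 2 years (≈730 days) ✓; grade IC4 ≥ IC4 ✓ → eligible.
Wellness Stipend — status full-time ✓ (not excluded); service 2085 days ≥ 24 months (≈720 days) ✓; dept Legal ✗ → not eligible.
Sabbatical Program — service 2085 days ≥ 3 years (≈1095 days) ✓; grade IC4 ≥ IC4 ✓; rating 3 ≥ 3 ✓; 37 hrs/wk ≥ 32 ✓ → eligible.
RSU Program — service 2085 days ≥ 9 months (≈270 days) ✓; 37 hrs/wk ≥ 32 ✓; dept Legal ✗ → not eligible.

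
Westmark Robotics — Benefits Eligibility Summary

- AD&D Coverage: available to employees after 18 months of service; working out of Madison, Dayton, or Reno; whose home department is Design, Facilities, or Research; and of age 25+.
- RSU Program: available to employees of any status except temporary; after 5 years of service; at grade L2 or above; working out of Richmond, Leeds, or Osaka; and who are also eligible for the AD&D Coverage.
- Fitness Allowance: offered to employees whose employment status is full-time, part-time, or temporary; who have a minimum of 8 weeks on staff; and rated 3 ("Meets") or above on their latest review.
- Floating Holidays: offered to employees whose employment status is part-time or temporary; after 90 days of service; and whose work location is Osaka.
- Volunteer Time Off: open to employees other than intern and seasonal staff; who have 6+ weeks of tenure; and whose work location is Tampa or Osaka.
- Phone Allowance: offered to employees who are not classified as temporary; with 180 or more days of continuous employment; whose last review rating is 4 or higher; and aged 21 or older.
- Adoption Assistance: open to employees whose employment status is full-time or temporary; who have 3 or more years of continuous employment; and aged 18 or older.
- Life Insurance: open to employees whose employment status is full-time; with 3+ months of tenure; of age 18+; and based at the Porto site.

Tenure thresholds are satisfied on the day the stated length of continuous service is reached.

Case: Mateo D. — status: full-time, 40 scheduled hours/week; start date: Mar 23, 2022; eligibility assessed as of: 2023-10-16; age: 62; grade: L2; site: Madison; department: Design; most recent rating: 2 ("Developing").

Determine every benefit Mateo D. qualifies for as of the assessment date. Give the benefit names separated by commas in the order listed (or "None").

AD&D Coverage

Service from Mar 23, 2022 to 2023-10-16: 572 days.
AD&D Coverage — service 572 days ≥ 18 months (≈540 days) ✓; site Madison ✓; dept Design ✓; age 62 ≥ 25 ✓ → eligible.
RSU Program — status full-time ✓ (not excluded); service 572 days < 5 years (≈1825 days) ✗ → not eligible.
Fitness Allowance — status full-time ✓; service 572 days ≥ 8 weeks (≈56 days) ✓; rating 2 < 3 ✗ → not eligible.
Floating Holidays — status full-time ✗ (requires part-time or temporary) → not eligible.
Volunteer Time Off — status full-time ✓ (not excluded); service 572 days ≥ 6 weeks (≈42 days) ✓; site Madison ✗ (not Tampa or Osaka) → not eligible.
Phone Allowance — status full-time ✓ (not excluded); service 572 days ≥ 180 days ✓; rating 2 < 4 ✗ → not eligible.
Adoption Assistance — status full-time ✓; service 572 days < 3 years (≈1095 days) ✗ → not eligible.
Life Insurance — status full-time ✓; service 572 days ≥ 3 months (≈90 days) ✓; age 62 ≥ 18 ✓; site Madison ✗ (not Porto) → not eligible.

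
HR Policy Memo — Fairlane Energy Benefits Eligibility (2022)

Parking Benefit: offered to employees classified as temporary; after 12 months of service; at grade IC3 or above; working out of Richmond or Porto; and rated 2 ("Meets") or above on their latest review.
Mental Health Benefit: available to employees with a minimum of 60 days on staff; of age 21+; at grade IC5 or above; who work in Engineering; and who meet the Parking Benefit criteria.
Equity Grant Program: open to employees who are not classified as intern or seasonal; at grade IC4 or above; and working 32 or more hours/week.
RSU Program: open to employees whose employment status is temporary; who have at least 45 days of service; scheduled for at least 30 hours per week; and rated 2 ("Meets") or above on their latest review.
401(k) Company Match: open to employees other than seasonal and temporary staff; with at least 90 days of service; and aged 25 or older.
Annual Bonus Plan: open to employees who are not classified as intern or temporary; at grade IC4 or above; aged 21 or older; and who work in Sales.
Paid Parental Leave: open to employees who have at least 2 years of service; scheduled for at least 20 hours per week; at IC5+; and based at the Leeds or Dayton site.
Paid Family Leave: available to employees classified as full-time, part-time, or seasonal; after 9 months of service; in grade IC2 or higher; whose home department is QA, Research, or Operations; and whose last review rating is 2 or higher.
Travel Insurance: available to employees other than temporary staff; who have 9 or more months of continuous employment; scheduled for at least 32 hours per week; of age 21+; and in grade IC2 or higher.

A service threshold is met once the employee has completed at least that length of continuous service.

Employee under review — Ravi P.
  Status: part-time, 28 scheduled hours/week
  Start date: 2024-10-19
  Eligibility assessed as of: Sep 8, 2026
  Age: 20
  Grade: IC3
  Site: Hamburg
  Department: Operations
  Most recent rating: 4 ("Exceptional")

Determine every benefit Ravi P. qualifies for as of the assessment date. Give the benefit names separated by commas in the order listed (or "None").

Paid Family Leave

Service from 2024-10-19 to Sep 8, 2026: 689 days.
Parking Benefit — status part-time ✗ (requires temporary) → not eligible.
Mental Health Benefit — service 689 days ≥ 60 days ✓; age 20 < 21 ✗ → not eligible.
Equity Grant Program — status part-time ✓ (not excluded); grade IC3 < IC4 ✗ → not eligible.
RSU Program — status part-time ✗ (requires temporary) → not eligible.
401(k) Company Match — status part-time ✓ (not excluded); service 689 days ≥ 90 days ✓; age 20 < 25 ✗ → not eligible.
Annual Bonus Plan — status part-time ✓ (not excluded); grade IC3 < IC4 ✗ → not eligible.
Paid Parental Leave — service 689 days < 2 years (≈730 days) ✗ → not eligible.
Paid Family Leave — status part-time ✓; service 689 days ≥ 9 months (≈270 days) ✓; grade IC3 ≥ IC2 ✓; dept Operations ✓; rating 4 ≥ 2 ✓ → eligible.
Travel Insurance — status part-time ✓ (not excluded); service 689 days ≥ 9 months (≈270 days) ✓; 28 hrs/wk < 32 ✗ → not eligible.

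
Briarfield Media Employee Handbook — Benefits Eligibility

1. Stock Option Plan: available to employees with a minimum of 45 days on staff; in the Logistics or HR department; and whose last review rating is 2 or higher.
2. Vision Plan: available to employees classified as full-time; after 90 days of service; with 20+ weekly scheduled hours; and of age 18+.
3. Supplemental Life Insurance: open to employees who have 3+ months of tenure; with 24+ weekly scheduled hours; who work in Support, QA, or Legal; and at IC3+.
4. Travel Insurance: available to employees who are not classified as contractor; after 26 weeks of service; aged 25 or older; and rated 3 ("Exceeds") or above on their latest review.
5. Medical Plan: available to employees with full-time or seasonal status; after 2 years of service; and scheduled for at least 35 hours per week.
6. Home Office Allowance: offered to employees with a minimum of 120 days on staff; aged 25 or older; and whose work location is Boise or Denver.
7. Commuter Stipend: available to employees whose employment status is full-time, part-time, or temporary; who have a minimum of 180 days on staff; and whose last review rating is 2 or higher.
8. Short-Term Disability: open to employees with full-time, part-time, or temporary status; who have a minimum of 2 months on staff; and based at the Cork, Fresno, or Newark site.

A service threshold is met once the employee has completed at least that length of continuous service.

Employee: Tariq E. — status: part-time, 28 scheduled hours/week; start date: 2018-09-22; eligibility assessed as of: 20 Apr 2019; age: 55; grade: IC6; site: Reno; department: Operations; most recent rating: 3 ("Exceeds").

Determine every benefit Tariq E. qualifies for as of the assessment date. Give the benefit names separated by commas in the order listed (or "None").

Travel Insurance, Commuter Stipend

Service from 2018-09-22 to 20 Apr 2019: 210 days.
Stock Option Plan — service 210 days ≥ 45 days ✓; dept Operations ✗ → not eligible.
Vision Plan — status part-time ✗ (requires full-time) → not eligible.
Supplemental Life Insurance — service 210 days ≥ 3 months (≈90 days) ✓; 28 hrs/wk ≥ 24 ✓; dept Operations ✗ → not eligible.
Travel Insurance — status part-time ✓ (not excluded); service 210 days ≥ 26 weeks (≈182 days) ✓; age 55 ≥ 25 ✓; rating 3 ≥ 3 ✓ → eligible.
Medical Plan — status part-time ✗ (requires full-time or seasonal) → not eligible.
Home Office Allowance — service 210 days ≥ 120 days ✓; age 55 ≥ 25 ✓; site Reno ✗ (not Boise or Denver) → not eligible.
Commuter Stipend — status part-time ✓; service 210 days ≥ 180 days ✓; rating 3 ≥ 2 ✓ → eligible.
Short-Term Disability — status part-time ✓; service 210 days ≥ 2 months (≈60 days) ✓; site Reno ✗ (not Cork, Fresno, or Newark) → not eligible.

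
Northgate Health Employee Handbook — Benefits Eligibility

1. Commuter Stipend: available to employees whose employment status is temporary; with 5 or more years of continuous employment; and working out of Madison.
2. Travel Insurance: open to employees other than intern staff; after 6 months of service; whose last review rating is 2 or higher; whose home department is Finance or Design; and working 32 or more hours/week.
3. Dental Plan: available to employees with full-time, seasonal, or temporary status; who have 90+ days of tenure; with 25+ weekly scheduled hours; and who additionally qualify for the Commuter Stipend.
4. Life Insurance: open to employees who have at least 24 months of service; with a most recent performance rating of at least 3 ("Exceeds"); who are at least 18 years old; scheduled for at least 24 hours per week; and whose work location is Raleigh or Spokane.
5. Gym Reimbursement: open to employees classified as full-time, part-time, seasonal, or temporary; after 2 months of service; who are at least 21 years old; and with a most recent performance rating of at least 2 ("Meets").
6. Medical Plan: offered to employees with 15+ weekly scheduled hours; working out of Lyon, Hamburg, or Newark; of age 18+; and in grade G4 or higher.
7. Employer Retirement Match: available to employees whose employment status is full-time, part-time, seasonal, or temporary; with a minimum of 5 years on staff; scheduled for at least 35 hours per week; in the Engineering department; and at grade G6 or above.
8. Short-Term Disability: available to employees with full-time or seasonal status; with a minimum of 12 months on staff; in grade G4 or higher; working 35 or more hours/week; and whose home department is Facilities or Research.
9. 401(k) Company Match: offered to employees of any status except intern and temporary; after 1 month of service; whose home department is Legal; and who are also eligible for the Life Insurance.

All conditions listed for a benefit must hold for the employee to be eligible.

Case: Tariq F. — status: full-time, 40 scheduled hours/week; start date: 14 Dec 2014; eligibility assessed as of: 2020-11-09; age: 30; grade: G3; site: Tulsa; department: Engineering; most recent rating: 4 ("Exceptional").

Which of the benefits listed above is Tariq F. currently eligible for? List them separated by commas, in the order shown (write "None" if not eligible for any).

Service from 14 Dec 2014 to 2020-11-09: 2157 days.
Commuter Stipend — status full-time ✗ (requires temporary) → not eligible.
Travel Insurance — status full-time ✓ (not excluded); service 2157 days ≥ 6 months (≈180 days) ✓; rating 4 ≥ 2 ✓; dept Engineering ✗ → not eligible.
Dental Plan — status full-time ✓; service 2157 days ≥ 90 days ✓; 40 hrs/wk ≥ 25 ✓; not eligible for Commuter Stipend ✗ → not eligible.
Life Insurance — service 2157 days ≥ 24 months (≈720 days) ✓; rating 4 ≥ 3 ✓; age 30 ≥ 18 ✓; 40 hrs/wk ≥ 24 ✓; site Tulsa ✗ (not Raleigh or Spokane) → not eligible.
Gym Reimbursement — status full-time ✓; service 2157 days ≥ 2 months (≈60 days) ✓; age 30 ≥ 21 ✓; rating 4 ≥ 2 ✓ → eligible.
Medical Plan — 40 hrs/wk ≥ 15 ✓; site Tulsa ✗ (not Lyon, Hamburg, or Newark) → not eligible.
Employer Retirement Match — status full-time ✓; service 2157 days ≥ 5 years (≈1825 days) ✓; 40 hrs/wk ≥ 35 ✓; dept Engineering ✓; grade G3 < G6 ✗ → not eligible.
Short-Term Disability — status full-time ✓; service 2157 days ≥ 12 months (≈360 days) ✓; grade G3 < G4 ✗ → not eligible.
401(k) Company Match — status full-time ✓ (not excluded); service 2157 days ≥ 1 month (≈30 days) ✓; dept Engineering ✗ → not eligible.

Gym Reimbursement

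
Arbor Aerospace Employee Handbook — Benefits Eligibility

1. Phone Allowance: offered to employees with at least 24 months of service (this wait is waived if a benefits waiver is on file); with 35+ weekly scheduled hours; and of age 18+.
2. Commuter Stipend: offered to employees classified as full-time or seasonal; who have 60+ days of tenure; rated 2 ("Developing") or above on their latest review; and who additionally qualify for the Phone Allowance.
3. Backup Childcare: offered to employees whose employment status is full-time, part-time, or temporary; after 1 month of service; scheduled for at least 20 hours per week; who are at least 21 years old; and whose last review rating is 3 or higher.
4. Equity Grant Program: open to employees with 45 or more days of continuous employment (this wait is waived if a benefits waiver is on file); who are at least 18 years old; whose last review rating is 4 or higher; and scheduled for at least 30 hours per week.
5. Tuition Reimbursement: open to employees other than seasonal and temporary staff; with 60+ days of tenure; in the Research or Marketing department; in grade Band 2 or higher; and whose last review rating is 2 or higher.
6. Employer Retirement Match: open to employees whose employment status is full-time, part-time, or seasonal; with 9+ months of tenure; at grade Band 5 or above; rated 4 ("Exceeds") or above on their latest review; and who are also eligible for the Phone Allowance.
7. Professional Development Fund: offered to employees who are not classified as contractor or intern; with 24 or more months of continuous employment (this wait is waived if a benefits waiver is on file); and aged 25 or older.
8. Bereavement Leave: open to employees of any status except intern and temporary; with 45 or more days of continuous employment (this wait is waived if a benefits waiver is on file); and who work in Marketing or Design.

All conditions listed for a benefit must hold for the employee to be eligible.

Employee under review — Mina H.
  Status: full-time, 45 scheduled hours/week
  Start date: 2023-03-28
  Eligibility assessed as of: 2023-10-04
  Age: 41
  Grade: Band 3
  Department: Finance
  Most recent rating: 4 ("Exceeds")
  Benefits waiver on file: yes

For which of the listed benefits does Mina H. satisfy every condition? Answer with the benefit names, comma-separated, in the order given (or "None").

Phone Allowance, Commuter Stipend, Backup Childcare, Equity Grant Program, Professional Development Fund

Service from 2023-03-28 to 2023-10-04: 190 days.
Phone Allowance — benefits waiver on file ✓; 45 hrs/wk ≥ 35 ✓; age 41 ≥ 18 ✓ → eligible.
Commuter Stipend — status full-time ✓; service 190 days ≥ 60 days ✓; rating 4 ≥ 2 ✓; eligible for Phone Allowance ✓ → eligible.
Backup Childcare — status full-time ✓; service 190 days ≥ 1 month (≈30 days) ✓; 45 hrs/wk ≥ 20 ✓; age 41 ≥ 21 ✓; rating 4 ≥ 3 ✓ → eligible.
Equity Grant Program — benefits waiver on file ✓; age 41 ≥ 18 ✓; rating 4 ≥ 4 ✓; 45 hrs/wk ≥ 30 ✓ → eligible.
Tuition Reimbursement — status full-time ✓ (not excluded); service 190 days ≥ 60 days ✓; dept Finance ✗ → not eligible.
Employer Retirement Match — status full-time ✓; service 190 days < 9 months (≈270 days) ✗ → not eligible.
Professional Development Fund — status full-time ✓ (not excluded); benefits waiver on file ✓; age 41 ≥ 25 ✓ → eligible.
Bereavement Leave — status full-time ✓ (not excluded); benefits waiver on file ✓; dept Finance ✗ → not eligible.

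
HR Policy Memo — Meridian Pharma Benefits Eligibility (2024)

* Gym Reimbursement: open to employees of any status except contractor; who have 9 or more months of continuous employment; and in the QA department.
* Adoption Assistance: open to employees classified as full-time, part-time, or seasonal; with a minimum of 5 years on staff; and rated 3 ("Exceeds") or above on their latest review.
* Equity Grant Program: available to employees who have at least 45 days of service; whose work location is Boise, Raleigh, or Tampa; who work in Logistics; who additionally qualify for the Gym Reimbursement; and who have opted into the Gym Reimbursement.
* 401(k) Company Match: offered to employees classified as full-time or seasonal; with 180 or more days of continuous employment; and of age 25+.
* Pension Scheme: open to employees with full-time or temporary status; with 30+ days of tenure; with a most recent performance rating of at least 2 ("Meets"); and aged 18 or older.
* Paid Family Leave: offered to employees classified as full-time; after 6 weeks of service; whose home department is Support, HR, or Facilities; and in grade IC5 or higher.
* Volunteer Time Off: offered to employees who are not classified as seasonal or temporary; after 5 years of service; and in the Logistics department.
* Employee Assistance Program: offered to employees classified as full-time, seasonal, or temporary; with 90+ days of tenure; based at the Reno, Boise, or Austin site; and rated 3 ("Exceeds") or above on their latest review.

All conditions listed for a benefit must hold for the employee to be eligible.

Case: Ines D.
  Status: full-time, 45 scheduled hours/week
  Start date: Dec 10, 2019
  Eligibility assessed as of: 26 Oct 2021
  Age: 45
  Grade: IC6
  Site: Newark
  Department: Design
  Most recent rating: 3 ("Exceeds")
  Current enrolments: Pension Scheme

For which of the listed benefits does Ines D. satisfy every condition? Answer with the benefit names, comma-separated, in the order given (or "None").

401(k) Company Match, Pension Scheme

Service from Dec 10, 2019 to 26 Oct 2021: 686 days.
Gym Reimbursement — status full-time ✓ (not excluded); service 686 days ≥ 9 months (≈270 days) ✓; dept Design ✗ → not eligible.
Adoption Assistance — status full-time ✓; service 686 days < 5 years (≈1825 days) ✗ → not eligible.
Equity Grant Program — service 686 days ≥ 45 days ✓; site Newark ✗ (not Boise, Raleigh, or Tampa) → not eligible.
401(k) Company Match — status full-time ✓; service 686 days ≥ 180 days ✓; age 45 ≥ 25 ✓ → eligible.
Pension Scheme — status full-time ✓; service 686 days ≥ 30 days ✓; rating 3 ≥ 2 ✓; age 45 ≥ 18 ✓ → eligible.
Paid Family Leave — status full-time ✓; service 686 days ≥ 6 weeks (≈42 days) ✓; dept Design ✗ → not eligible.
Volunteer Time Off — status full-time ✓ (not excluded); service 686 days < 5 years (≈1825 days) ✗ → not eligible.
Employee Assistance Program — status full-time ✓; service 686 days ≥ 90 days ✓; site Newark ✗ (not Reno, Boise, or Austin) → not eligible.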